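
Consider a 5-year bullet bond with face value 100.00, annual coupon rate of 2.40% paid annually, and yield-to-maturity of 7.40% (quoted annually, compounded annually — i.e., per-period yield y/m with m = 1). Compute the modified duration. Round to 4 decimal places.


Answer: Modified duration = 4.4119

Derivation:
Coupon per period c = face * coupon_rate / m = 2.400000
Periods per year m = 1; per-period yield y/m = 0.074000
Number of cashflows N = 5
Cashflows (t years, CF_t, discount factor 1/(1+y/m)^(m*t), PV):
  t = 1.0000: CF_t = 2.400000, DF = 0.931099, PV = 2.234637
  t = 2.0000: CF_t = 2.400000, DF = 0.866945, PV = 2.080667
  t = 3.0000: CF_t = 2.400000, DF = 0.807211, PV = 1.937307
  t = 4.0000: CF_t = 2.400000, DF = 0.751593, PV = 1.803824
  t = 5.0000: CF_t = 102.400000, DF = 0.699808, PV = 71.660288
Price P = sum_t PV_t = 79.716723
First compute Macaulay numerator sum_t t * PV_t:
  t * PV_t at t = 1.0000: 2.234637
  t * PV_t at t = 2.0000: 4.161335
  t * PV_t at t = 3.0000: 5.811920
  t * PV_t at t = 4.0000: 7.215295
  t * PV_t at t = 5.0000: 358.301440
Macaulay duration D = 377.724628 / 79.716723 = 4.738336
Modified duration = D / (1 + y/m) = 4.738336 / (1 + 0.074000) = 4.411859


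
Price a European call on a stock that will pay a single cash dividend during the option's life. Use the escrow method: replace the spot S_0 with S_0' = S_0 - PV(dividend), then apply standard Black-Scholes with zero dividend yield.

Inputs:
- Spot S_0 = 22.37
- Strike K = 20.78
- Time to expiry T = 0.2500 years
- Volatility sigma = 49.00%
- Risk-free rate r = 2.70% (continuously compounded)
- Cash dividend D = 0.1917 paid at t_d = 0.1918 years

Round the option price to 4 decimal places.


Answer: Price = 2.9457

Derivation:
PV(D) = D * exp(-r * t_d) = 0.1917 * 0.99483479 = 0.19070983
S_0' = S_0 - PV(D) = 22.3700 - 0.19070983 = 22.17929017
d1 = (ln(S_0'/K) + (r + sigma^2/2)*T) / (sigma*sqrt(T)) = 0.41604283
d2 = d1 - sigma*sqrt(T) = 0.17104283
exp(-rT) = 0.99327273
N(d1) = 0.66131067; N(d2) = 0.56790495
C = S_0' * N(d1) - K * exp(-rT) * N(d2) = 22.17929017 * 0.66131067 - 20.7800 * 0.99327273 * 0.56790495 = 2.9457


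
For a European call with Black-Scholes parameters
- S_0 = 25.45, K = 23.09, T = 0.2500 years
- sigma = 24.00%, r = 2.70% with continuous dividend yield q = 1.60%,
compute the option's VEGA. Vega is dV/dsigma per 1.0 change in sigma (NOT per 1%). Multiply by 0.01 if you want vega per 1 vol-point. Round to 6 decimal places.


d1 = 0.8938843303; d2 = 0.7738843303
phi(d1) = 0.2675488450; exp(-qT) = 0.9960079893; exp(-rT) = 0.9932727301
Vega = S * exp(-qT) * phi(d1) * sqrt(T) = 25.4500 * 0.9960079893 * 0.2675488450 * 0.5000000000 = 3.390968

Answer: Vega = 3.390968


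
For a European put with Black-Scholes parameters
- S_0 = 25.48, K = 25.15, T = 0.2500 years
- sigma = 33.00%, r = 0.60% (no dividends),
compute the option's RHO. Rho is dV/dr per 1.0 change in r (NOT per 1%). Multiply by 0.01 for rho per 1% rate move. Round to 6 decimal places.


d1 = 0.1705965707; d2 = 0.0055965707
phi(d1) = 0.3931790676; exp(-qT) = 1.0000000000; exp(-rT) = 0.9985011244
N(-d2) = 0.4977673030
Rho = -K*T*exp(-rT)*N(-d2) = -25.1500 * 0.2500 * 0.9985011244 * 0.4977673030 = -3.125021

Answer: Rho = -3.125021


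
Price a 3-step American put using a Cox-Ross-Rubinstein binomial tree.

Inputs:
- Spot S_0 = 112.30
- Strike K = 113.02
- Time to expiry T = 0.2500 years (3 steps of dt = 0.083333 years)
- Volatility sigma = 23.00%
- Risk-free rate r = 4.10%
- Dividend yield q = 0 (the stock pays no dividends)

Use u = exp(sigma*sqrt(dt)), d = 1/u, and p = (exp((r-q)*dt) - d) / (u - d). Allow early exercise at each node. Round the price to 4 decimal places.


dt = T/N = 0.083333
u = exp(sigma*sqrt(dt)) = 1.068649; d = 1/u = 0.935761
p = (exp((r-q)*dt) - d) / (u - d) = 0.509162
Discount per step: exp(-r*dt) = 0.996589
Stock lattice S(k, i) with i counting down-moves:
  k=0: S(0,0) = 112.3000
  k=1: S(1,0) = 120.0093; S(1,1) = 105.0859
  k=2: S(2,0) = 128.2478; S(2,1) = 112.3000; S(2,2) = 98.3353
  k=3: S(3,0) = 137.0519; S(3,1) = 120.0093; S(3,2) = 105.0859; S(3,3) = 92.0184
Terminal payoffs V(N, i) = max(K - S_T, 0):
  V(3,0) = 0.000000; V(3,1) = 0.000000; V(3,2) = 7.934051; V(3,3) = 21.001650
Backward induction: V(k, i) = exp(-r*dt) * [p * V(k+1, i) + (1-p) * V(k+1, i+1)]; then take max(V_cont, immediate exercise) for American.
  V(2,0) = exp(-r*dt) * [p*0.000000 + (1-p)*0.000000] = 0.000000; exercise = 0.000000; V(2,0) = max -> 0.000000
  V(2,1) = exp(-r*dt) * [p*0.000000 + (1-p)*7.934051] = 3.881050; exercise = 0.720000; V(2,1) = max -> 3.881050
  V(2,2) = exp(-r*dt) * [p*7.934051 + (1-p)*21.001650] = 14.299184; exercise = 14.684677; V(2,2) = max -> 14.684677
  V(1,0) = exp(-r*dt) * [p*0.000000 + (1-p)*3.881050] = 1.898469; exercise = 0.000000; V(1,0) = max -> 1.898469
  V(1,1) = exp(-r*dt) * [p*3.881050 + (1-p)*14.684677] = 9.152555; exercise = 7.934051; V(1,1) = max -> 9.152555
  V(0,0) = exp(-r*dt) * [p*1.898469 + (1-p)*9.152555] = 5.440429; exercise = 0.720000; V(0,0) = max -> 5.440429

Answer: Price = V(0,0) = 5.4404


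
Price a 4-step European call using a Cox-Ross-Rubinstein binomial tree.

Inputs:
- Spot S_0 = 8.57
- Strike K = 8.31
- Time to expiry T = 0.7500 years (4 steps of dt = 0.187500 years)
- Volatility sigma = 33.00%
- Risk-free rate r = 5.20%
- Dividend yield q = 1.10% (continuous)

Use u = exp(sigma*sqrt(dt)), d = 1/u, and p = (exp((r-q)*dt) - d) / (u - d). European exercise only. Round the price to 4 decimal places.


Answer: Price = V(0,0) = 1.1965

Derivation:
dt = T/N = 0.187500
u = exp(sigma*sqrt(dt)) = 1.153608; d = 1/u = 0.866846
p = (exp((r-q)*dt) - d) / (u - d) = 0.491248
Discount per step: exp(-r*dt) = 0.990297
Stock lattice S(k, i) with i counting down-moves:
  k=0: S(0,0) = 8.5700
  k=1: S(1,0) = 9.8864; S(1,1) = 7.4289
  k=2: S(2,0) = 11.4050; S(2,1) = 8.5700; S(2,2) = 6.4397
  k=3: S(3,0) = 13.1570; S(3,1) = 9.8864; S(3,2) = 7.4289; S(3,3) = 5.5822
  k=4: S(4,0) = 15.1780; S(4,1) = 11.4050; S(4,2) = 8.5700; S(4,3) = 6.4397; S(4,4) = 4.8389
Terminal payoffs V(N, i) = max(S_T - K, 0):
  V(4,0) = 6.867962; V(4,1) = 3.095049; V(4,2) = 0.260000; V(4,3) = 0.000000; V(4,4) = 0.000000
Backward induction: V(k, i) = exp(-r*dt) * [p * V(k+1, i) + (1-p) * V(k+1, i+1)].
  V(3,0) = exp(-r*dt) * [p*6.867962 + (1-p)*3.095049] = 4.900473
  V(3,1) = exp(-r*dt) * [p*3.095049 + (1-p)*0.260000] = 1.636677
  V(3,2) = exp(-r*dt) * [p*0.260000 + (1-p)*0.000000] = 0.126485
  V(3,3) = exp(-r*dt) * [p*0.000000 + (1-p)*0.000000] = 0.000000
  V(2,0) = exp(-r*dt) * [p*4.900473 + (1-p)*1.636677] = 3.208575
  V(2,1) = exp(-r*dt) * [p*1.636677 + (1-p)*0.126485] = 0.859939
  V(2,2) = exp(-r*dt) * [p*0.126485 + (1-p)*0.000000] = 0.061533
  V(1,0) = exp(-r*dt) * [p*3.208575 + (1-p)*0.859939] = 1.994165
  V(1,1) = exp(-r*dt) * [p*0.859939 + (1-p)*0.061533] = 0.449346
  V(0,0) = exp(-r*dt) * [p*1.994165 + (1-p)*0.449346] = 1.196513


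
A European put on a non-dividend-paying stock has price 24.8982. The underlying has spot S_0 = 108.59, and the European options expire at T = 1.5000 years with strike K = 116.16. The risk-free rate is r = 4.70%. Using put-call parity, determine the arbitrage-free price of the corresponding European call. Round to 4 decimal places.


Answer: Call price = 25.2355

Derivation:
Put-call parity: C - P = S_0 * exp(-qT) - K * exp(-rT).
S_0 * exp(-qT) = 108.5900 * 1.00000000 = 108.59000000
K * exp(-rT) = 116.1600 * 0.93192774 = 108.25272622
C = P + S*exp(-qT) - K*exp(-rT)
C = 24.8982 + 108.59000000 - 108.25272622 = 25.2355


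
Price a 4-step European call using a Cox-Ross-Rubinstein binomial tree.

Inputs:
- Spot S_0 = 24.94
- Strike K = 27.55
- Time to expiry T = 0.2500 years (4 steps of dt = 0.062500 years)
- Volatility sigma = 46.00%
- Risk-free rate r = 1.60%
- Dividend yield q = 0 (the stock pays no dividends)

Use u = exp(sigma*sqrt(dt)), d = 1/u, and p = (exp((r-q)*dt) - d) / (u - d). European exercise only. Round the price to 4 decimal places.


dt = T/N = 0.062500
u = exp(sigma*sqrt(dt)) = 1.121873; d = 1/u = 0.891366
p = (exp((r-q)*dt) - d) / (u - d) = 0.475622
Discount per step: exp(-r*dt) = 0.999000
Stock lattice S(k, i) with i counting down-moves:
  k=0: S(0,0) = 24.9400
  k=1: S(1,0) = 27.9795; S(1,1) = 22.2307
  k=2: S(2,0) = 31.3895; S(2,1) = 24.9400; S(2,2) = 19.8157
  k=3: S(3,0) = 35.2150; S(3,1) = 27.9795; S(3,2) = 22.2307; S(3,3) = 17.6630
  k=4: S(4,0) = 39.5068; S(4,1) = 31.3895; S(4,2) = 24.9400; S(4,3) = 19.8157; S(4,4) = 15.7442
Terminal payoffs V(N, i) = max(S_T - K, 0):
  V(4,0) = 11.956805; V(4,1) = 3.839484; V(4,2) = 0.000000; V(4,3) = 0.000000; V(4,4) = 0.000000
Backward induction: V(k, i) = exp(-r*dt) * [p * V(k+1, i) + (1-p) * V(k+1, i+1)].
  V(3,0) = exp(-r*dt) * [p*11.956805 + (1-p)*3.839484] = 7.692565
  V(3,1) = exp(-r*dt) * [p*3.839484 + (1-p)*0.000000] = 1.824318
  V(3,2) = exp(-r*dt) * [p*0.000000 + (1-p)*0.000000] = 0.000000
  V(3,3) = exp(-r*dt) * [p*0.000000 + (1-p)*0.000000] = 0.000000
  V(2,0) = exp(-r*dt) * [p*7.692565 + (1-p)*1.824318] = 4.610773
  V(2,1) = exp(-r*dt) * [p*1.824318 + (1-p)*0.000000] = 0.866819
  V(2,2) = exp(-r*dt) * [p*0.000000 + (1-p)*0.000000] = 0.000000
  V(1,0) = exp(-r*dt) * [p*4.610773 + (1-p)*0.866819] = 2.644880
  V(1,1) = exp(-r*dt) * [p*0.866819 + (1-p)*0.000000] = 0.411866
  V(0,0) = exp(-r*dt) * [p*2.644880 + (1-p)*0.411866] = 1.472463

Answer: Price = V(0,0) = 1.4725


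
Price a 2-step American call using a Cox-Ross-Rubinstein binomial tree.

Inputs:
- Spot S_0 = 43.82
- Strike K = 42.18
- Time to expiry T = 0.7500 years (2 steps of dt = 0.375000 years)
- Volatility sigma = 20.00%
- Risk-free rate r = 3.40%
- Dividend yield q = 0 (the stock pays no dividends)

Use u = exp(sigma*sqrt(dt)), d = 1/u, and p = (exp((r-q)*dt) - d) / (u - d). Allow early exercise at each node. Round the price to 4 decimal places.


Answer: Price = V(0,0) = 4.4595

Derivation:
dt = T/N = 0.375000
u = exp(sigma*sqrt(dt)) = 1.130290; d = 1/u = 0.884728
p = (exp((r-q)*dt) - d) / (u - d) = 0.521674
Discount per step: exp(-r*dt) = 0.987331
Stock lattice S(k, i) with i counting down-moves:
  k=0: S(0,0) = 43.8200
  k=1: S(1,0) = 49.5293; S(1,1) = 38.7688
  k=2: S(2,0) = 55.9825; S(2,1) = 43.8200; S(2,2) = 34.2999
Terminal payoffs V(N, i) = max(S_T - K, 0):
  V(2,0) = 13.802509; V(2,1) = 1.640000; V(2,2) = 0.000000
Backward induction: V(k, i) = exp(-r*dt) * [p * V(k+1, i) + (1-p) * V(k+1, i+1)]; then take max(V_cont, immediate exercise) for American.
  V(1,0) = exp(-r*dt) * [p*13.802509 + (1-p)*1.640000] = 7.883701; exercise = 7.349320; V(1,0) = max -> 7.883701
  V(1,1) = exp(-r*dt) * [p*1.640000 + (1-p)*0.000000] = 0.844706; exercise = 0.000000; V(1,1) = max -> 0.844706
  V(0,0) = exp(-r*dt) * [p*7.883701 + (1-p)*0.844706] = 4.459542; exercise = 1.640000; V(0,0) = max -> 4.459542


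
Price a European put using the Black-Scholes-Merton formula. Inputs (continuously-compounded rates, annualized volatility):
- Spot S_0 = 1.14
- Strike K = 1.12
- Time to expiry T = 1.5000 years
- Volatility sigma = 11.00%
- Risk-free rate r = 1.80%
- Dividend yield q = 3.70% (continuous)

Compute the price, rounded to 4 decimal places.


Answer: Price = 0.0643

Derivation:
d1 = (ln(S/K) + (r - q + 0.5*sigma^2) * T) / (sigma * sqrt(T)) = -0.01280729
d2 = d1 - sigma * sqrt(T) = -0.14752923
exp(-rT) = 0.97336124; exp(-qT) = 0.94601202
P = K * exp(-rT) * N(-d2) - S_0 * exp(-qT) * N(-d1)
N(-d1) = 0.50510923; N(-d2) = 0.55864284
P = 1.1200 * 0.97336124 * 0.55864284 - 1.1400 * 0.94601202 * 0.50510923 = 0.0643


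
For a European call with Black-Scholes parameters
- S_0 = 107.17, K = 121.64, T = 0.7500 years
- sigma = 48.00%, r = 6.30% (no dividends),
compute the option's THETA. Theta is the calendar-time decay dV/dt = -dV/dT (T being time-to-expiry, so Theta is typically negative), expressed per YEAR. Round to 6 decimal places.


d1 = 0.0168405758; d2 = -0.3988516180
phi(d1) = 0.3988857134; exp(-qT) = 1.0000000000; exp(-rT) = 0.9538489056
Theta = -S*exp(-qT)*phi(d1)*sigma/(2*sqrt(T)) - r*K*exp(-rT)*N(d2) + q*S*exp(-qT)*N(d1)
N(d1) = 0.5067181002; N(d2) = 0.3450012703; sqrt(T) = 0.8660254038
Term 1 = -107.1700 * 1.0000000000 * 0.3988857134 * 0.4800 / (2 * 0.8660254038) = -11.8468345296
Term 2 = -0.0630 * 121.6400 * 0.9538489056 * 0.3450012703 = -2.5218383268
Term 3 = 0 (no dividend yield, q = 0)
Theta = -11.8468345296 + (-2.5218383268) + (0.0000000000) = -14.368673

Answer: Theta = -14.368673


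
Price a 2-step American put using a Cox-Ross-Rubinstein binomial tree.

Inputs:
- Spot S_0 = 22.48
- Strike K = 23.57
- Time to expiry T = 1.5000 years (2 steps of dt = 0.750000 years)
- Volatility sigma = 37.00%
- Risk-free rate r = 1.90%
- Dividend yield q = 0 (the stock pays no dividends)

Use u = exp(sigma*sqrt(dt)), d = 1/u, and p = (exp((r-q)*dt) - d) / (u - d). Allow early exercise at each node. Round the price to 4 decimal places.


Answer: Price = V(0,0) = 4.2472

Derivation:
dt = T/N = 0.750000
u = exp(sigma*sqrt(dt)) = 1.377719; d = 1/u = 0.725837
p = (exp((r-q)*dt) - d) / (u - d) = 0.442587
Discount per step: exp(-r*dt) = 0.985851
Stock lattice S(k, i) with i counting down-moves:
  k=0: S(0,0) = 22.4800
  k=1: S(1,0) = 30.9711; S(1,1) = 16.3168
  k=2: S(2,0) = 42.6695; S(2,1) = 22.4800; S(2,2) = 11.8434
Terminal payoffs V(N, i) = max(K - S_T, 0):
  V(2,0) = 0.000000; V(2,1) = 1.090000; V(2,2) = 11.726642
Backward induction: V(k, i) = exp(-r*dt) * [p * V(k+1, i) + (1-p) * V(k+1, i+1)]; then take max(V_cont, immediate exercise) for American.
  V(1,0) = exp(-r*dt) * [p*0.000000 + (1-p)*1.090000] = 0.598983; exercise = 0.000000; V(1,0) = max -> 0.598983
  V(1,1) = exp(-r*dt) * [p*1.090000 + (1-p)*11.726642] = 6.919687; exercise = 7.253178; V(1,1) = max -> 7.253178
  V(0,0) = exp(-r*dt) * [p*0.598983 + (1-p)*7.253178] = 4.247160; exercise = 1.090000; V(0,0) = max -> 4.247160


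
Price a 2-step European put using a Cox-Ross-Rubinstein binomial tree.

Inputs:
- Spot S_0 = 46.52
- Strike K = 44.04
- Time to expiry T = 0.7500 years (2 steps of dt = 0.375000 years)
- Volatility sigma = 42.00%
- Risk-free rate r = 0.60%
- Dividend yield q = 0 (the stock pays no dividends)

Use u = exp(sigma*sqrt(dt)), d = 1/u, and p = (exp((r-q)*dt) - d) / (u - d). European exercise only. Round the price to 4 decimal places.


dt = T/N = 0.375000
u = exp(sigma*sqrt(dt)) = 1.293299; d = 1/u = 0.773216
p = (exp((r-q)*dt) - d) / (u - d) = 0.440384
Discount per step: exp(-r*dt) = 0.997753
Stock lattice S(k, i) with i counting down-moves:
  k=0: S(0,0) = 46.5200
  k=1: S(1,0) = 60.1643; S(1,1) = 35.9700
  k=2: S(2,0) = 77.8104; S(2,1) = 46.5200; S(2,2) = 27.8126
Terminal payoffs V(N, i) = max(K - S_T, 0):
  V(2,0) = 0.000000; V(2,1) = 0.000000; V(2,2) = 16.227391
Backward induction: V(k, i) = exp(-r*dt) * [p * V(k+1, i) + (1-p) * V(k+1, i+1)].
  V(1,0) = exp(-r*dt) * [p*0.000000 + (1-p)*0.000000] = 0.000000
  V(1,1) = exp(-r*dt) * [p*0.000000 + (1-p)*16.227391] = 9.060696
  V(0,0) = exp(-r*dt) * [p*0.000000 + (1-p)*9.060696] = 5.059114

Answer: Price = V(0,0) = 5.0591


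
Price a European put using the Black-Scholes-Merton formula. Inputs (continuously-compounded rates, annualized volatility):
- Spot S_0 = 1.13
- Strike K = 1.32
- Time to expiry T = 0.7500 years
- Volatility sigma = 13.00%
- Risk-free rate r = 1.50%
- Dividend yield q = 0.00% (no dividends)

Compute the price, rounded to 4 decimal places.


Answer: Price = 0.1817

Derivation:
d1 = (ln(S/K) + (r - q + 0.5*sigma^2) * T) / (sigma * sqrt(T)) = -1.22421887
d2 = d1 - sigma * sqrt(T) = -1.33680218
exp(-rT) = 0.98881304; exp(-qT) = 1.00000000
P = K * exp(-rT) * N(-d2) - S_0 * exp(-qT) * N(-d1)
N(-d1) = 0.88956516; N(-d2) = 0.90935639
P = 1.3200 * 0.98881304 * 0.90935639 - 1.1300 * 1.00000000 * 0.88956516 = 0.1817


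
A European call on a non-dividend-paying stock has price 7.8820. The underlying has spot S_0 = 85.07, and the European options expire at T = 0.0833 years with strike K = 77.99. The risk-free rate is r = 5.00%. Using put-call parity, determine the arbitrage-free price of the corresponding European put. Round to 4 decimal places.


Put-call parity: C - P = S_0 * exp(-qT) - K * exp(-rT).
S_0 * exp(-qT) = 85.0700 * 1.00000000 = 85.07000000
K * exp(-rT) = 77.9900 * 0.99584366 = 77.66584717
P = C - S*exp(-qT) + K*exp(-rT)
P = 7.8820 - 85.07000000 + 77.66584717 = 0.4778

Answer: Put price = 0.4778


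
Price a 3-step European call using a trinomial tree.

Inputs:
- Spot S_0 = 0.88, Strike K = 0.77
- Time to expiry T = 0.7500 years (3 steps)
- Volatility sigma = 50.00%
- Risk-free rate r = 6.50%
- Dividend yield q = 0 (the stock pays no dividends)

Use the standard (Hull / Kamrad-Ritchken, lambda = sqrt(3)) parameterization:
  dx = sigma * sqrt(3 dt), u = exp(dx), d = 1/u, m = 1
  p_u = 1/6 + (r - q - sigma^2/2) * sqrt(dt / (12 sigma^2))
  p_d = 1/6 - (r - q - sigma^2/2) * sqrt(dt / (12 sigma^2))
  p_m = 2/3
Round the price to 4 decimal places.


dt = T/N = 0.250000; dx = sigma*sqrt(3*dt) = 0.433013
u = exp(dx) = 1.541896; d = 1/u = 0.648552
p_u = 0.149346, p_m = 0.666667, p_d = 0.183987
Discount per step: exp(-r*dt) = 0.983881
Stock lattice S(k, j) with j the centered position index:
  k=0: S(0,+0) = 0.8800
  k=1: S(1,-1) = 0.5707; S(1,+0) = 0.8800; S(1,+1) = 1.3569
  k=2: S(2,-2) = 0.3701; S(2,-1) = 0.5707; S(2,+0) = 0.8800; S(2,+1) = 1.3569; S(2,+2) = 2.0921
  k=3: S(3,-3) = 0.2401; S(3,-2) = 0.3701; S(3,-1) = 0.5707; S(3,+0) = 0.8800; S(3,+1) = 1.3569; S(3,+2) = 2.0921; S(3,+3) = 3.2259
Terminal payoffs V(N, j) = max(S_T - K, 0):
  V(3,-3) = 0.000000; V(3,-2) = 0.000000; V(3,-1) = 0.000000; V(3,+0) = 0.110000; V(3,+1) = 0.586868; V(3,+2) = 1.322150; V(3,+3) = 2.455877
Backward induction: V(k, j) = exp(-r*dt) * [p_u * V(k+1, j+1) + p_m * V(k+1, j) + p_d * V(k+1, j-1)]
  V(2,-2) = exp(-r*dt) * [p_u*0.000000 + p_m*0.000000 + p_d*0.000000] = 0.000000
  V(2,-1) = exp(-r*dt) * [p_u*0.110000 + p_m*0.000000 + p_d*0.000000] = 0.016163
  V(2,+0) = exp(-r*dt) * [p_u*0.586868 + p_m*0.110000 + p_d*0.000000] = 0.158385
  V(2,+1) = exp(-r*dt) * [p_u*1.322150 + p_m*0.586868 + p_d*0.110000] = 0.599127
  V(2,+2) = exp(-r*dt) * [p_u*2.455877 + p_m*1.322150 + p_d*0.586868] = 1.334325
  V(1,-1) = exp(-r*dt) * [p_u*0.158385 + p_m*0.016163 + p_d*0.000000] = 0.033875
  V(1,+0) = exp(-r*dt) * [p_u*0.599127 + p_m*0.158385 + p_d*0.016163] = 0.194849
  V(1,+1) = exp(-r*dt) * [p_u*1.334325 + p_m*0.599127 + p_d*0.158385] = 0.617715
  V(0,+0) = exp(-r*dt) * [p_u*0.617715 + p_m*0.194849 + p_d*0.033875] = 0.224704

Answer: Price = V(0,0) = 0.2247


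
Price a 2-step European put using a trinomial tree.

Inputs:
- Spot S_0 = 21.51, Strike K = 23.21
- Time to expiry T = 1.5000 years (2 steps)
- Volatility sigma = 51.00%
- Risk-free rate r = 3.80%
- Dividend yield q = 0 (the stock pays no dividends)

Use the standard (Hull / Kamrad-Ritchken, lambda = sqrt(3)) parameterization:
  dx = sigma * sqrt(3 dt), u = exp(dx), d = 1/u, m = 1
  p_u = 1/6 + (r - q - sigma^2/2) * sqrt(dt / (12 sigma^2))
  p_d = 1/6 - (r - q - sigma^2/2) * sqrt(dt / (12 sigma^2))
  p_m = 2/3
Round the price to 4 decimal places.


dt = T/N = 0.750000; dx = sigma*sqrt(3*dt) = 0.765000
u = exp(dx) = 2.148994; d = 1/u = 0.465334
p_u = 0.121544, p_m = 0.666667, p_d = 0.211789
Discount per step: exp(-r*dt) = 0.971902
Stock lattice S(k, j) with j the centered position index:
  k=0: S(0,+0) = 21.5100
  k=1: S(1,-1) = 10.0093; S(1,+0) = 21.5100; S(1,+1) = 46.2249
  k=2: S(2,-2) = 4.6577; S(2,-1) = 10.0093; S(2,+0) = 21.5100; S(2,+1) = 46.2249; S(2,+2) = 99.3370
Terminal payoffs V(N, j) = max(K - S_T, 0):
  V(2,-2) = 18.552318; V(2,-1) = 13.200667; V(2,+0) = 1.700000; V(2,+1) = 0.000000; V(2,+2) = 0.000000
Backward induction: V(k, j) = exp(-r*dt) * [p_u * V(k+1, j+1) + p_m * V(k+1, j) + p_d * V(k+1, j-1)]
  V(1,-1) = exp(-r*dt) * [p_u*1.700000 + p_m*13.200667 + p_d*18.552318] = 12.572772
  V(1,+0) = exp(-r*dt) * [p_u*0.000000 + p_m*1.700000 + p_d*13.200667] = 3.818694
  V(1,+1) = exp(-r*dt) * [p_u*0.000000 + p_m*0.000000 + p_d*1.700000] = 0.349925
  V(0,+0) = exp(-r*dt) * [p_u*0.349925 + p_m*3.818694 + p_d*12.572772] = 5.103561

Answer: Price = V(0,0) = 5.1036


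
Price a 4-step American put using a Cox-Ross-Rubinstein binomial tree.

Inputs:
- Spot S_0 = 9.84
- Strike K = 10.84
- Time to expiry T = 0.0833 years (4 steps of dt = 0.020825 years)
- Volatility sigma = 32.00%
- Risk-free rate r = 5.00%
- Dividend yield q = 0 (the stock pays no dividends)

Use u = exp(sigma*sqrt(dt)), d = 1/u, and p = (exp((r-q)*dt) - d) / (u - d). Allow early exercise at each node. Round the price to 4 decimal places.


dt = T/N = 0.020825
u = exp(sigma*sqrt(dt)) = 1.047262; d = 1/u = 0.954871
p = (exp((r-q)*dt) - d) / (u - d) = 0.499733
Discount per step: exp(-r*dt) = 0.998959
Stock lattice S(k, i) with i counting down-moves:
  k=0: S(0,0) = 9.8400
  k=1: S(1,0) = 10.3051; S(1,1) = 9.3959
  k=2: S(2,0) = 10.7921; S(2,1) = 9.8400; S(2,2) = 8.9719
  k=3: S(3,0) = 11.3021; S(3,1) = 10.3051; S(3,2) = 9.3959; S(3,3) = 8.5670
  k=4: S(4,0) = 11.8363; S(4,1) = 10.7921; S(4,2) = 9.8400; S(4,3) = 8.9719; S(4,4) = 8.1804
Terminal payoffs V(N, i) = max(K - S_T, 0):
  V(4,0) = 0.000000; V(4,1) = 0.047912; V(4,2) = 1.000000; V(4,3) = 1.868094; V(4,4) = 2.659604
Backward induction: V(k, i) = exp(-r*dt) * [p * V(k+1, i) + (1-p) * V(k+1, i+1)]; then take max(V_cont, immediate exercise) for American.
  V(3,0) = exp(-r*dt) * [p*0.000000 + (1-p)*0.047912] = 0.023944; exercise = 0.000000; V(3,0) = max -> 0.023944
  V(3,1) = exp(-r*dt) * [p*0.047912 + (1-p)*1.000000] = 0.523664; exercise = 0.534946; V(3,1) = max -> 0.534946
  V(3,2) = exp(-r*dt) * [p*1.000000 + (1-p)*1.868094] = 1.432786; exercise = 1.444067; V(3,2) = max -> 1.444067
  V(3,3) = exp(-r*dt) * [p*1.868094 + (1-p)*2.659604] = 2.261704; exercise = 2.272985; V(3,3) = max -> 2.272985
  V(2,0) = exp(-r*dt) * [p*0.023944 + (1-p)*0.534946] = 0.279290; exercise = 0.047912; V(2,0) = max -> 0.279290
  V(2,1) = exp(-r*dt) * [p*0.534946 + (1-p)*1.444067] = 0.988719; exercise = 1.000000; V(2,1) = max -> 1.000000
  V(2,2) = exp(-r*dt) * [p*1.444067 + (1-p)*2.272985] = 1.856813; exercise = 1.868094; V(2,2) = max -> 1.868094
  V(1,0) = exp(-r*dt) * [p*0.279290 + (1-p)*1.000000] = 0.639171; exercise = 0.534946; V(1,0) = max -> 0.639171
  V(1,1) = exp(-r*dt) * [p*1.000000 + (1-p)*1.868094] = 1.432786; exercise = 1.444067; V(1,1) = max -> 1.444067
  V(0,0) = exp(-r*dt) * [p*0.639171 + (1-p)*1.444067] = 1.040750; exercise = 1.000000; V(0,0) = max -> 1.040750

Answer: Price = V(0,0) = 1.0407


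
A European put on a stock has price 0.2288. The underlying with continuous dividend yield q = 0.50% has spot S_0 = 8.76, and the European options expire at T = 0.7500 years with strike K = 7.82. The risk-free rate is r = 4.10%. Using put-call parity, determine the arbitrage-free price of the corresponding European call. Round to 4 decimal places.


Answer: Call price = 1.3728

Derivation:
Put-call parity: C - P = S_0 * exp(-qT) - K * exp(-rT).
S_0 * exp(-qT) = 8.7600 * 0.99625702 = 8.72721152
K * exp(-rT) = 7.8200 * 0.96971797 = 7.58319454
C = P + S*exp(-qT) - K*exp(-rT)
C = 0.2288 + 8.72721152 - 7.58319454 = 1.3728


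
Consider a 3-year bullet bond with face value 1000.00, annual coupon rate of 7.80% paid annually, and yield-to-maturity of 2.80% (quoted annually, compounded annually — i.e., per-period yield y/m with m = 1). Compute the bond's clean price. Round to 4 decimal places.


Coupon per period c = face * coupon_rate / m = 78.000000
Periods per year m = 1; per-period yield y/m = 0.028000
Number of cashflows N = 3
Cashflows (t years, CF_t, discount factor 1/(1+y/m)^(m*t), PV):
  t = 1.0000: CF_t = 78.000000, DF = 0.972763, PV = 75.875486
  t = 2.0000: CF_t = 78.000000, DF = 0.946267, PV = 73.808839
  t = 3.0000: CF_t = 1078.000000, DF = 0.920493, PV = 992.291833
Price P = sum_t PV_t = 1141.976158

Answer: Price = 1141.9762


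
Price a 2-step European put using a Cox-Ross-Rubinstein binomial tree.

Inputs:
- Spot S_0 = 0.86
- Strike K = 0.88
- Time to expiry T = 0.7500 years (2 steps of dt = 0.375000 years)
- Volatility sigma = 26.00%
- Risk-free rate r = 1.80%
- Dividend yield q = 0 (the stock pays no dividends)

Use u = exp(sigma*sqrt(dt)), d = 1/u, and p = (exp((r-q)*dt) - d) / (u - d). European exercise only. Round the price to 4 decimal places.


dt = T/N = 0.375000
u = exp(sigma*sqrt(dt)) = 1.172592; d = 1/u = 0.852811
p = (exp((r-q)*dt) - d) / (u - d) = 0.481459
Discount per step: exp(-r*dt) = 0.993273
Stock lattice S(k, i) with i counting down-moves:
  k=0: S(0,0) = 0.8600
  k=1: S(1,0) = 1.0084; S(1,1) = 0.7334
  k=2: S(2,0) = 1.1825; S(2,1) = 0.8600; S(2,2) = 0.6255
Terminal payoffs V(N, i) = max(K - S_T, 0):
  V(2,0) = 0.000000; V(2,1) = 0.020000; V(2,2) = 0.254533
Backward induction: V(k, i) = exp(-r*dt) * [p * V(k+1, i) + (1-p) * V(k+1, i+1)].
  V(1,0) = exp(-r*dt) * [p*0.000000 + (1-p)*0.020000] = 0.010301
  V(1,1) = exp(-r*dt) * [p*0.020000 + (1-p)*0.254533] = 0.140662
  V(0,0) = exp(-r*dt) * [p*0.010301 + (1-p)*0.140662] = 0.077375

Answer: Price = V(0,0) = 0.0774


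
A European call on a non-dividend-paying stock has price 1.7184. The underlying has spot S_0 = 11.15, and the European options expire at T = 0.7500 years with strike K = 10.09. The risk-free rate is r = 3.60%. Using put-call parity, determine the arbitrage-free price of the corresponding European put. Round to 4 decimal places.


Put-call parity: C - P = S_0 * exp(-qT) - K * exp(-rT).
S_0 * exp(-qT) = 11.1500 * 1.00000000 = 11.15000000
K * exp(-rT) = 10.0900 * 0.97336124 = 9.82121493
P = C - S*exp(-qT) + K*exp(-rT)
P = 1.7184 - 11.15000000 + 9.82121493 = 0.3896

Answer: Put price = 0.3896


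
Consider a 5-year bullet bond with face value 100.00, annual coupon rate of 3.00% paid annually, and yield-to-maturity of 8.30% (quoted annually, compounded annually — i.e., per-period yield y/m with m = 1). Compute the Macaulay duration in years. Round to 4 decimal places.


Answer: Macaulay duration = 4.6752 years

Derivation:
Coupon per period c = face * coupon_rate / m = 3.000000
Periods per year m = 1; per-period yield y/m = 0.083000
Number of cashflows N = 5
Cashflows (t years, CF_t, discount factor 1/(1+y/m)^(m*t), PV):
  t = 1.0000: CF_t = 3.000000, DF = 0.923361, PV = 2.770083
  t = 2.0000: CF_t = 3.000000, DF = 0.852596, PV = 2.557787
  t = 3.0000: CF_t = 3.000000, DF = 0.787254, PV = 2.361761
  t = 4.0000: CF_t = 3.000000, DF = 0.726919, PV = 2.180758
  t = 5.0000: CF_t = 103.000000, DF = 0.671209, PV = 69.134518
Price P = sum_t PV_t = 79.004907
Macaulay numerator sum_t t * PV_t:
  t * PV_t at t = 1.0000: 2.770083
  t * PV_t at t = 2.0000: 5.115574
  t * PV_t at t = 3.0000: 7.085282
  t * PV_t at t = 4.0000: 8.723031
  t * PV_t at t = 5.0000: 345.672592
Macaulay duration D = (sum_t t * PV_t) / P = 369.366562 / 79.004907 = 4.675236


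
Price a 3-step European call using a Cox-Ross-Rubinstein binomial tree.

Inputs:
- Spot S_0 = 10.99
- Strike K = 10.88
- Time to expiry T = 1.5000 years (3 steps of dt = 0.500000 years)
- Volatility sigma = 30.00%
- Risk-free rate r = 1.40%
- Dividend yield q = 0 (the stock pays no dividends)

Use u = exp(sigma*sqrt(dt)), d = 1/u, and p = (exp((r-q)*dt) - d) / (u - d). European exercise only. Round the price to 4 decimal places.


dt = T/N = 0.500000
u = exp(sigma*sqrt(dt)) = 1.236311; d = 1/u = 0.808858
p = (exp((r-q)*dt) - d) / (u - d) = 0.463598
Discount per step: exp(-r*dt) = 0.993024
Stock lattice S(k, i) with i counting down-moves:
  k=0: S(0,0) = 10.9900
  k=1: S(1,0) = 13.5871; S(1,1) = 8.8893
  k=2: S(2,0) = 16.7978; S(2,1) = 10.9900; S(2,2) = 7.1902
  k=3: S(3,0) = 20.7673; S(3,1) = 13.5871; S(3,2) = 8.8893; S(3,3) = 5.8159
Terminal payoffs V(N, i) = max(S_T - K, 0):
  V(3,0) = 9.887346; V(3,1) = 2.707059; V(3,2) = 0.000000; V(3,3) = 0.000000
Backward induction: V(k, i) = exp(-r*dt) * [p * V(k+1, i) + (1-p) * V(k+1, i+1)].
  V(2,0) = exp(-r*dt) * [p*9.887346 + (1-p)*2.707059] = 5.993726
  V(2,1) = exp(-r*dt) * [p*2.707059 + (1-p)*0.000000] = 1.246234
  V(2,2) = exp(-r*dt) * [p*0.000000 + (1-p)*0.000000] = 0.000000
  V(1,0) = exp(-r*dt) * [p*5.993726 + (1-p)*1.246234] = 3.423118
  V(1,1) = exp(-r*dt) * [p*1.246234 + (1-p)*0.000000] = 0.573722
  V(0,0) = exp(-r*dt) * [p*3.423118 + (1-p)*0.573722] = 1.881481

Answer: Price = V(0,0) = 1.8815


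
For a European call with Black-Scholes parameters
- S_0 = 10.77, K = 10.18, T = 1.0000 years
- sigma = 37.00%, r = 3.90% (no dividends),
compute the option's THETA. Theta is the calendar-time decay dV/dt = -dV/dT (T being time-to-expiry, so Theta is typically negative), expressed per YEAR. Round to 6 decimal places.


Answer: Theta = -0.922662

Derivation:
d1 = 0.4426742704; d2 = 0.0726742704
phi(d1) = 0.3617077231; exp(-qT) = 1.0000000000; exp(-rT) = 0.9617507091
Theta = -S*exp(-qT)*phi(d1)*sigma/(2*sqrt(T)) - r*K*exp(-rT)*N(d2) + q*S*exp(-qT)*N(d1)
N(d1) = 0.6709993222; N(d2) = 0.5289673382; sqrt(T) = 1.0000000000
Term 1 = -10.7700 * 1.0000000000 * 0.3617077231 * 0.3700 / (2 * 1.0000000000) = -0.7206845529
Term 2 = -0.0390 * 10.1800 * 0.9617507091 * 0.5289673382 = -0.2019778556
Term 3 = 0 (no dividend yield, q = 0)
Theta = -0.7206845529 + (-0.2019778556) + (0.0000000000) = -0.922662


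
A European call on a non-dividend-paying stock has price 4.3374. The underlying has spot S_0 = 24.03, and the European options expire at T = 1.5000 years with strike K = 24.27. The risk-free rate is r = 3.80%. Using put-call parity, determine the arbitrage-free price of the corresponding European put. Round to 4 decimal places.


Answer: Put price = 3.2327

Derivation:
Put-call parity: C - P = S_0 * exp(-qT) - K * exp(-rT).
S_0 * exp(-qT) = 24.0300 * 1.00000000 = 24.03000000
K * exp(-rT) = 24.2700 * 0.94459407 = 22.92529806
P = C - S*exp(-qT) + K*exp(-rT)
P = 4.3374 - 24.03000000 + 22.92529806 = 3.2327


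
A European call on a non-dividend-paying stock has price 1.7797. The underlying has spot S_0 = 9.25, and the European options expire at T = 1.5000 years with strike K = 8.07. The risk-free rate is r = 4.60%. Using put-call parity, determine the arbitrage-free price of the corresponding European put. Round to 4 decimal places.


Put-call parity: C - P = S_0 * exp(-qT) - K * exp(-rT).
S_0 * exp(-qT) = 9.2500 * 1.00000000 = 9.25000000
K * exp(-rT) = 8.0700 * 0.93332668 = 7.53194631
P = C - S*exp(-qT) + K*exp(-rT)
P = 1.7797 - 9.25000000 + 7.53194631 = 0.0616

Answer: Put price = 0.0616


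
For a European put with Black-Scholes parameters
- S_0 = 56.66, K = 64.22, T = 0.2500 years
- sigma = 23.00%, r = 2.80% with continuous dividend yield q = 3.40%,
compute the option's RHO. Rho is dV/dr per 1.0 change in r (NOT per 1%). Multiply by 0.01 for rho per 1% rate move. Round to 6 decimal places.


d1 = -1.0446408196; d2 = -1.1596408196
phi(d1) = 0.2311760461; exp(-qT) = 0.9915360229; exp(-rT) = 0.9930244429
N(-d2) = 0.8769024629
Rho = -K*T*exp(-rT)*N(-d2) = -64.2200 * 0.2500 * 0.9930244429 * 0.8769024629 = -13.980462

Answer: Rho = -13.980462


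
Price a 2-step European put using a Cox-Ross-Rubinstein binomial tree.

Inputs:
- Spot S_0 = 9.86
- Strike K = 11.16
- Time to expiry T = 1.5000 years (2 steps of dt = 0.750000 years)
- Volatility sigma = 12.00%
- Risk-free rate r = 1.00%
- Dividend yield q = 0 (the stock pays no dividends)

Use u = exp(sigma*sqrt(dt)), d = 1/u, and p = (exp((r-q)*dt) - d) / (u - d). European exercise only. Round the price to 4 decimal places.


dt = T/N = 0.750000
u = exp(sigma*sqrt(dt)) = 1.109515; d = 1/u = 0.901295
p = (exp((r-q)*dt) - d) / (u - d) = 0.510198
Discount per step: exp(-r*dt) = 0.992528
Stock lattice S(k, i) with i counting down-moves:
  k=0: S(0,0) = 9.8600
  k=1: S(1,0) = 10.9398; S(1,1) = 8.8868
  k=2: S(2,0) = 12.1379; S(2,1) = 9.8600; S(2,2) = 8.0096
Terminal payoffs V(N, i) = max(K - S_T, 0):
  V(2,0) = 0.000000; V(2,1) = 1.300000; V(2,2) = 3.150406
Backward induction: V(k, i) = exp(-r*dt) * [p * V(k+1, i) + (1-p) * V(k+1, i+1)].
  V(1,0) = exp(-r*dt) * [p*0.000000 + (1-p)*1.300000] = 0.631986
  V(1,1) = exp(-r*dt) * [p*1.300000 + (1-p)*3.150406] = 2.189848
  V(0,0) = exp(-r*dt) * [p*0.631986 + (1-p)*2.189848] = 1.384607

Answer: Price = V(0,0) = 1.3846


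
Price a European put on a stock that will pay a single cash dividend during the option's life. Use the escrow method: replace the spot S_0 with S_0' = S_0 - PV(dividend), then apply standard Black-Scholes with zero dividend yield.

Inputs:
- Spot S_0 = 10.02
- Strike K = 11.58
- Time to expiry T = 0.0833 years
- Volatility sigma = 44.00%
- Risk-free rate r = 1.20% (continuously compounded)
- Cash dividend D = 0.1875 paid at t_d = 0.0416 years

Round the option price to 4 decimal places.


PV(D) = D * exp(-r * t_d) = 0.1875 * 0.99950092 = 0.18740642
S_0' = S_0 - PV(D) = 10.0200 - 0.18740642 = 9.83259358
d1 = (ln(S_0'/K) + (r + sigma^2/2)*T) / (sigma*sqrt(T)) = -1.21672319
d2 = d1 - sigma*sqrt(T) = -1.34371485
exp(-rT) = 0.99900090
N(-d1) = 0.88814522; N(-d2) = 0.91047969
P = K * exp(-rT) * N(-d2) - S_0' * N(-d1) = 11.5800 * 0.99900090 * 0.91047969 - 9.83259358 * 0.88814522 = 1.8000

Answer: Price = 1.8000


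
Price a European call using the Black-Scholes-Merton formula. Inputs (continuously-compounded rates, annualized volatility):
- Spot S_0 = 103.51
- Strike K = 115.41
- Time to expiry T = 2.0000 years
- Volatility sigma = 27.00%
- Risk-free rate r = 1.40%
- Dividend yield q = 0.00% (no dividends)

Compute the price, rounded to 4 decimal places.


Answer: Price = 12.3354

Derivation:
d1 = (ln(S/K) + (r - q + 0.5*sigma^2) * T) / (sigma * sqrt(T)) = -0.02074908
d2 = d1 - sigma * sqrt(T) = -0.40258674
exp(-rT) = 0.97238837; exp(-qT) = 1.00000000
C = S_0 * exp(-qT) * N(d1) - K * exp(-rT) * N(d2)
N(d1) = 0.49172291; N(d2) = 0.34362613
C = 103.5100 * 1.00000000 * 0.49172291 - 115.4100 * 0.97238837 * 0.34362613 = 12.3354


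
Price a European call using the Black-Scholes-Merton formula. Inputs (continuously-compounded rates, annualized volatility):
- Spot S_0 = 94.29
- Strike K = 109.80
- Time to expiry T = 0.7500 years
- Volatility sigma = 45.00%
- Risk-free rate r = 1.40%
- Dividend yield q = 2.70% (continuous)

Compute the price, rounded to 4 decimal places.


Answer: Price = 8.7073

Derivation:
d1 = (ln(S/K) + (r - q + 0.5*sigma^2) * T) / (sigma * sqrt(T)) = -0.22092729
d2 = d1 - sigma * sqrt(T) = -0.61063872
exp(-rT) = 0.98955493; exp(-qT) = 0.97995365
C = S_0 * exp(-qT) * N(d1) - K * exp(-rT) * N(d2)
N(d1) = 0.41257452; N(d2) = 0.27071939
C = 94.2900 * 0.97995365 * 0.41257452 - 109.8000 * 0.98955493 * 0.27071939 = 8.7073


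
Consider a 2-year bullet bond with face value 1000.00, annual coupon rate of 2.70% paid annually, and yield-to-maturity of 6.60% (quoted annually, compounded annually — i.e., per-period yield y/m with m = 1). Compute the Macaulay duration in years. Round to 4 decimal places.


Coupon per period c = face * coupon_rate / m = 27.000000
Periods per year m = 1; per-period yield y/m = 0.066000
Number of cashflows N = 2
Cashflows (t years, CF_t, discount factor 1/(1+y/m)^(m*t), PV):
  t = 1.0000: CF_t = 27.000000, DF = 0.938086, PV = 25.328330
  t = 2.0000: CF_t = 1027.000000, DF = 0.880006, PV = 903.766073
Price P = sum_t PV_t = 929.094404
Macaulay numerator sum_t t * PV_t:
  t * PV_t at t = 1.0000: 25.328330
  t * PV_t at t = 2.0000: 1807.532147
Macaulay duration D = (sum_t t * PV_t) / P = 1832.860477 / 929.094404 = 1.972739

Answer: Macaulay duration = 1.9727 years


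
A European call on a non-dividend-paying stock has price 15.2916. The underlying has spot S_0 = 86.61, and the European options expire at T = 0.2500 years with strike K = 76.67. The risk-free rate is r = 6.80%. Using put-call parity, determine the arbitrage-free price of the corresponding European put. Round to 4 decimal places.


Answer: Put price = 4.0592

Derivation:
Put-call parity: C - P = S_0 * exp(-qT) - K * exp(-rT).
S_0 * exp(-qT) = 86.6100 * 1.00000000 = 86.61000000
K * exp(-rT) = 76.6700 * 0.98314368 = 75.37762630
P = C - S*exp(-qT) + K*exp(-rT)
P = 15.2916 - 86.61000000 + 75.37762630 = 4.0592


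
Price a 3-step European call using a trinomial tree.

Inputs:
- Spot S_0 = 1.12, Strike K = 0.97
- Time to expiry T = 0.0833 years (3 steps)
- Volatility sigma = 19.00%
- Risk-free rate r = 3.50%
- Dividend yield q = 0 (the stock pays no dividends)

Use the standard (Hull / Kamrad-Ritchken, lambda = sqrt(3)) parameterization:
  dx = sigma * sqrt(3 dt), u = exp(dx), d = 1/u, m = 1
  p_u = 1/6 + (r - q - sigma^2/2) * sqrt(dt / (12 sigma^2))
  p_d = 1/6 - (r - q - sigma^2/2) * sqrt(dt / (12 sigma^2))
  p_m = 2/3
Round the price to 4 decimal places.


Answer: Price = V(0,0) = 0.1529

Derivation:
dt = T/N = 0.027767; dx = sigma*sqrt(3*dt) = 0.054837
u = exp(dx) = 1.056369; d = 1/u = 0.946639
p_u = 0.170958, p_m = 0.666667, p_d = 0.162375
Discount per step: exp(-r*dt) = 0.999029
Stock lattice S(k, j) with j the centered position index:
  k=0: S(0,+0) = 1.1200
  k=1: S(1,-1) = 1.0602; S(1,+0) = 1.1200; S(1,+1) = 1.1831
  k=2: S(2,-2) = 1.0037; S(2,-1) = 1.0602; S(2,+0) = 1.1200; S(2,+1) = 1.1831; S(2,+2) = 1.2498
  k=3: S(3,-3) = 0.9501; S(3,-2) = 1.0037; S(3,-1) = 1.0602; S(3,+0) = 1.1200; S(3,+1) = 1.1831; S(3,+2) = 1.2498; S(3,+3) = 1.3203
Terminal payoffs V(N, j) = max(S_T - K, 0):
  V(3,-3) = 0.000000; V(3,-2) = 0.033661; V(3,-1) = 0.090236; V(3,+0) = 0.150000; V(3,+1) = 0.213133; V(3,+2) = 0.279825; V(3,+3) = 0.350276
Backward induction: V(k, j) = exp(-r*dt) * [p_u * V(k+1, j+1) + p_m * V(k+1, j) + p_d * V(k+1, j-1)]
  V(2,-2) = exp(-r*dt) * [p_u*0.090236 + p_m*0.033661 + p_d*0.000000] = 0.037830
  V(2,-1) = exp(-r*dt) * [p_u*0.150000 + p_m*0.090236 + p_d*0.033661] = 0.091178
  V(2,+0) = exp(-r*dt) * [p_u*0.213133 + p_m*0.150000 + p_d*0.090236] = 0.150942
  V(2,+1) = exp(-r*dt) * [p_u*0.279825 + p_m*0.213133 + p_d*0.150000] = 0.214075
  V(2,+2) = exp(-r*dt) * [p_u*0.350276 + p_m*0.279825 + p_d*0.213133] = 0.280767
  V(1,-1) = exp(-r*dt) * [p_u*0.150942 + p_m*0.091178 + p_d*0.037830] = 0.092643
  V(1,+0) = exp(-r*dt) * [p_u*0.214075 + p_m*0.150942 + p_d*0.091178] = 0.151883
  V(1,+1) = exp(-r*dt) * [p_u*0.280767 + p_m*0.214075 + p_d*0.150942] = 0.215016
  V(0,+0) = exp(-r*dt) * [p_u*0.215016 + p_m*0.151883 + p_d*0.092643] = 0.152908


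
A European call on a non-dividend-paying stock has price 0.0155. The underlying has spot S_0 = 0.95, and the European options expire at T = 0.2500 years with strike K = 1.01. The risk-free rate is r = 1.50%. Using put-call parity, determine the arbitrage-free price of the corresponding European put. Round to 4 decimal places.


Answer: Put price = 0.0717

Derivation:
Put-call parity: C - P = S_0 * exp(-qT) - K * exp(-rT).
S_0 * exp(-qT) = 0.9500 * 1.00000000 = 0.95000000
K * exp(-rT) = 1.0100 * 0.99625702 = 1.00621959
P = C - S*exp(-qT) + K*exp(-rT)
P = 0.0155 - 0.95000000 + 1.00621959 = 0.0717


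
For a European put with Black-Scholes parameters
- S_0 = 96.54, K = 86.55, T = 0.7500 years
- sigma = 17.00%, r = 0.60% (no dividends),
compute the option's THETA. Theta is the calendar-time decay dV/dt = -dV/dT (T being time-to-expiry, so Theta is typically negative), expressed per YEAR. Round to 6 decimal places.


Answer: Theta = -2.517376

Derivation:
d1 = 0.8461417907; d2 = 0.6989174720
phi(d1) = 0.2788959521; exp(-qT) = 1.0000000000; exp(-rT) = 0.9955101098
Theta = -S*exp(-qT)*phi(d1)*sigma/(2*sqrt(T)) + r*K*exp(-rT)*N(-d2) - q*S*exp(-qT)*N(-d1)
N(-d1) = 0.1987368249; N(-d2) = 0.2423018039; sqrt(T) = 0.8660254038
Term 1 = -96.5400 * 1.0000000000 * 0.2788959521 * 0.1700 / (2 * 0.8660254038) = -2.6426387532
Term 2 = 0.0060 * 86.5500 * 0.9955101098 * 0.2423018039 = 0.1252623759
Term 3 = 0 (no dividend yield, q = 0)
Theta = -2.6426387532 + (0.1252623759) + (0.0000000000) = -2.517376


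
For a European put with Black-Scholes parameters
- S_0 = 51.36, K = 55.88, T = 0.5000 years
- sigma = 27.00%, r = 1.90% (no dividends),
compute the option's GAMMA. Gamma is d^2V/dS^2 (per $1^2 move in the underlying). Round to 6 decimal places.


Answer: Gamma = 0.038935

Derivation:
d1 = -0.2965756428; d2 = -0.4874944737
phi(d1) = 0.3817775808; exp(-qT) = 1.0000000000; exp(-rT) = 0.9905449824
Gamma = exp(-qT) * phi(d1) / (S * sigma * sqrt(T)) = 1.0000000000 * 0.3817775808 / (51.3600 * 0.2700 * 0.7071067812) = 0.038935


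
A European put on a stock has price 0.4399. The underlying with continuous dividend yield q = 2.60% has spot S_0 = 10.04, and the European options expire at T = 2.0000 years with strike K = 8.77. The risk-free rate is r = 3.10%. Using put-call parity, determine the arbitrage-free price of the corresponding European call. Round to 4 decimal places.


Answer: Call price = 1.7284

Derivation:
Put-call parity: C - P = S_0 * exp(-qT) - K * exp(-rT).
S_0 * exp(-qT) = 10.0400 * 0.94932887 = 9.53126182
K * exp(-rT) = 8.7700 * 0.93988289 = 8.24277292
C = P + S*exp(-qT) - K*exp(-rT)
C = 0.4399 + 9.53126182 - 8.24277292 = 1.7284
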